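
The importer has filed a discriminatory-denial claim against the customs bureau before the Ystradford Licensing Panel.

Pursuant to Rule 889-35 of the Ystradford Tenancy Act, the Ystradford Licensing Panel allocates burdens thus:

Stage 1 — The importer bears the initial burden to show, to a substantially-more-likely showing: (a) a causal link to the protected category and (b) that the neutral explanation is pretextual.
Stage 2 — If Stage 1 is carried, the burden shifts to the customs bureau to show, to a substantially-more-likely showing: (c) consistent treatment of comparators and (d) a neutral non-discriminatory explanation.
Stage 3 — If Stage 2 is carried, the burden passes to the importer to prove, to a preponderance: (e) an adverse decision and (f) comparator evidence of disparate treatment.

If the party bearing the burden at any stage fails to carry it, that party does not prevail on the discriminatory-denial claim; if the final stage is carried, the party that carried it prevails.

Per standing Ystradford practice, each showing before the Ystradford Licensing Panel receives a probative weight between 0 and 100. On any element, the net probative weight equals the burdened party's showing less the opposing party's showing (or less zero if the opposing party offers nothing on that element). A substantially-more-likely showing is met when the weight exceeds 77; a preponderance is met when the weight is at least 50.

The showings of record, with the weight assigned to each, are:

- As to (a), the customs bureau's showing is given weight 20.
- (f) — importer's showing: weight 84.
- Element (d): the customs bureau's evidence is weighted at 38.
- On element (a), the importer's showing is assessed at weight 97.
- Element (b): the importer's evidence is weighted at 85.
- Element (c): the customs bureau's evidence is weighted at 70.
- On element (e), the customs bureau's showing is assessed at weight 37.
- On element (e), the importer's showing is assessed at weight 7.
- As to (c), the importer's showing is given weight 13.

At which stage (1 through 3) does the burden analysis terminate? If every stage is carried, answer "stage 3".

Stage 1 — burden on importer; standard: a substantially-more-likely showing (weight exceeds 77).
    (a): 97 − 20 = 77 ≤ 77 [not met]
    (b): 85 > 77 [met]
  Not every element is met, so the importer fails to carry Stage 1.
So the customs bureau prevails.

stage 1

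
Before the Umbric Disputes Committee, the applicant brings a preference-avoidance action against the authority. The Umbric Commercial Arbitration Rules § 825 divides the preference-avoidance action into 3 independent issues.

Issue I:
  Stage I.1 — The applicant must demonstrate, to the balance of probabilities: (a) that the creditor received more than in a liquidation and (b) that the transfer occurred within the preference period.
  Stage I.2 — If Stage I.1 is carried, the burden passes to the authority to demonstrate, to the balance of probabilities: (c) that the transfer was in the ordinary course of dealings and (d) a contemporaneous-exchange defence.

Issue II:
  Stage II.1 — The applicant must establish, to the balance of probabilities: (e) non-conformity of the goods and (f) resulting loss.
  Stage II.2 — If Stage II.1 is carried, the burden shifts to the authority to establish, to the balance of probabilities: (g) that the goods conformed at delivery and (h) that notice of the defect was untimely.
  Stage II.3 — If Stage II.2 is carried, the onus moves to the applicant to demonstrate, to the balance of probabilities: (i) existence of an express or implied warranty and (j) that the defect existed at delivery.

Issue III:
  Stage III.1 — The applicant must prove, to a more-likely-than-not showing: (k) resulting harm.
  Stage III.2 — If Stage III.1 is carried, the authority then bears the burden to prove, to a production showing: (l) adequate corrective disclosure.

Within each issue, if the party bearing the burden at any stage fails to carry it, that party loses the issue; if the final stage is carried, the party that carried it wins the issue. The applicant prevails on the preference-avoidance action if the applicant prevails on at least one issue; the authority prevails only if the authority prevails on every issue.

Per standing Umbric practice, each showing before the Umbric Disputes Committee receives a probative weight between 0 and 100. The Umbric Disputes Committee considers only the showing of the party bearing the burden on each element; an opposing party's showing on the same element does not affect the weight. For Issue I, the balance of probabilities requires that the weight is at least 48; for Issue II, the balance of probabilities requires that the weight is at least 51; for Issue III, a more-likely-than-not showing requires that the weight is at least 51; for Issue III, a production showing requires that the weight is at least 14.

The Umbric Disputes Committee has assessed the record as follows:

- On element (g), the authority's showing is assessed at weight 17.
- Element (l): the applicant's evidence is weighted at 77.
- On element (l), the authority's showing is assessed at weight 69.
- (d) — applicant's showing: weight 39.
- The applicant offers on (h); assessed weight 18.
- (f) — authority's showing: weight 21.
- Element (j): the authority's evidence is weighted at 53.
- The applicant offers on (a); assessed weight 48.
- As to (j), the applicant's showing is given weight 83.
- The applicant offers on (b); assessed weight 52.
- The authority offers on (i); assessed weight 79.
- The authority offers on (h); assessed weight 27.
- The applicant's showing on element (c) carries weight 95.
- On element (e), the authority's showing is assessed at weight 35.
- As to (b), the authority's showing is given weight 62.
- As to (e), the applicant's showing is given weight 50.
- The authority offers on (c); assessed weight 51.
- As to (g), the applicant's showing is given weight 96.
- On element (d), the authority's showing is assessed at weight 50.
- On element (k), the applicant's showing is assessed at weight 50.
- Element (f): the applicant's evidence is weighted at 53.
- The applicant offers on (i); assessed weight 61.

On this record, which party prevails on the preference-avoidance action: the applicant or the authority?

authority

— Issue I —
At Stage I.1 the applicant must meet the balance of probabilities (weight is at least 48): on (a) the weight is 48, which does reach 48, so (a) meets the standard; on (b) the weight is 52 (the authority's 62 is given no effect), which does reach 48, so (b) meets the standard.
  Stage I.1 is satisfied; the onus moves to the authority.
At Stage I.2 the authority must meet the balance of probabilities (weight is at least 48): on (c) the weight is 51 (the applicant's 95 is given no effect), ≥ 48, so (c) meets the standard; on (d) the weight is 50 (the applicant's 39 is given no effect), which does reach 48, so (d) meets the standard.
  Stage I.2 carried; the final stage is satisfied.
With every stage satisfied, the authority prevails on this issue.
— Issue II —
Stage II.1 — burden on applicant; standard: the balance of probabilities (weight is at least 51).
    (e): 50 (authority's 35 disregarded) < 51 [not met]
    (f): 53 (authority's 21 disregarded) ≥ 51 [met]
  Stage II.1 not carried; the applicant fails its burden.
The authority prevails on this issue.
— Issue III —
Stage III.1 — burden on applicant; standard: a more-likely-than-not showing (weight is at least 51).
    (k): 50 < 51 [not met]
  Not every element is met, so the applicant fails to carry Stage III.1.
The analysis ends at Stage III.1; the authority prevails on this issue.
Per-issue: Issue I → authority; Issue II → authority; Issue III → authority. The applicant must prevail on at least one issue; overall, the authority prevails.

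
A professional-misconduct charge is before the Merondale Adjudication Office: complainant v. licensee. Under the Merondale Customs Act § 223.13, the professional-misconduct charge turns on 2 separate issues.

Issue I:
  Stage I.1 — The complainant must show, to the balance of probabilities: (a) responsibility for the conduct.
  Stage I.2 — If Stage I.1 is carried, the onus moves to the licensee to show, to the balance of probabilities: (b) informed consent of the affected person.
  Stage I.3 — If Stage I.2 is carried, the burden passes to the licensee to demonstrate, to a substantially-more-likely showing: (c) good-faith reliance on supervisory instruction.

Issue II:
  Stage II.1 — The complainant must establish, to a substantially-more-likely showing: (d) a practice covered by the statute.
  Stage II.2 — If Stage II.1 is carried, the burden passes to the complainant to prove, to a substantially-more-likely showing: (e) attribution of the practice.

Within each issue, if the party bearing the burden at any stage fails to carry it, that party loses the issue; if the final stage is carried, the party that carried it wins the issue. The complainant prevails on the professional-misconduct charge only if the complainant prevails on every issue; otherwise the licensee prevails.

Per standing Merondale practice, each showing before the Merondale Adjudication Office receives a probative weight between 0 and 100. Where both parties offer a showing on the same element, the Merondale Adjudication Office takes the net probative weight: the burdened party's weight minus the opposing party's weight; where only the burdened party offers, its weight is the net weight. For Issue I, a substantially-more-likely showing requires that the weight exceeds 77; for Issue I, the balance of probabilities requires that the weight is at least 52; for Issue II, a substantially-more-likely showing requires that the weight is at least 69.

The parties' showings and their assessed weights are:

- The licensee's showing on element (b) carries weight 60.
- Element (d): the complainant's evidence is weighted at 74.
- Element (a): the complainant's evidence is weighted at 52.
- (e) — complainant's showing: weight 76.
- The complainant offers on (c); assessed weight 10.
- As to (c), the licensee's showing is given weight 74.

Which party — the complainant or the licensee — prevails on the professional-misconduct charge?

— Issue I —
At Stage I.1 the complainant must meet the balance of probabilities (weight is at least 52): on (a) the weight is 52, ≥ 52, so (a) meets the standard.
  Stage I.1 carried; the burden shifts to the licensee.
At Stage I.2 the licensee must meet the balance of probabilities (weight is at least 52): on (b) the weight is 60, which does reach 52, so (b) meets the standard.
  Stage I.2 carried; the burden remains with the licensee.
At Stage I.3 the licensee must meet a substantially-more-likely showing (weight exceeds 77): on (c) the weight is 74 less the opposing 10 gives net 64, which does not exceed 77, so (c) does not meet the standard.
  Not every element is met, so the licensee fails to carry Stage I.3.
The analysis ends at Stage I.3; the complainant prevails on this issue.
— Issue II —
At Stage II.1 the complainant must meet a substantially-more-likely showing (weight is at least 69): on (d) the weight is 74, which does reach 69, so (d) meets the standard.
  All elements met. The complainant retains the burden for Stage II.2.
At Stage II.2 the complainant must meet a substantially-more-likely showing (weight is at least 69): on (e) the weight is 76, which does reach 69, so (e) meets the standard.
  All elements met at the final stage.
With every stage satisfied, the complainant prevails on this issue.
Per-issue: Issue I → complainant; Issue II → complainant. The complainant must prevail on every issue; overall, the complainant prevails.

complainant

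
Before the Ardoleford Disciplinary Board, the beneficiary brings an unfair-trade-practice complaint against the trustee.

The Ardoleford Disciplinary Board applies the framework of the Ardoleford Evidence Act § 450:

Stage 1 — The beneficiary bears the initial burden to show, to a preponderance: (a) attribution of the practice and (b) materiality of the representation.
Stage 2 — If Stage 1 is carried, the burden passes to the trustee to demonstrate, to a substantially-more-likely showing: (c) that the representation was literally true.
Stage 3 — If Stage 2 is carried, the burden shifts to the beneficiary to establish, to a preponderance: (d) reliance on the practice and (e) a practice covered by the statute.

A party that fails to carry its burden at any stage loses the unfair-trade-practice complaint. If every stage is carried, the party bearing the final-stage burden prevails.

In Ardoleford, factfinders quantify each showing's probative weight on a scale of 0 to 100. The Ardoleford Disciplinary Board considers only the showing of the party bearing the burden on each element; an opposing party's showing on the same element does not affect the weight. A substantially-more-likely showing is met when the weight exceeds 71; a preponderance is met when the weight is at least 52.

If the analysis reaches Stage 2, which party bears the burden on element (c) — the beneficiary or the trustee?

trustee

Stage 2's rule assigns the burden to the trustee (to a substantially-more-likely showing).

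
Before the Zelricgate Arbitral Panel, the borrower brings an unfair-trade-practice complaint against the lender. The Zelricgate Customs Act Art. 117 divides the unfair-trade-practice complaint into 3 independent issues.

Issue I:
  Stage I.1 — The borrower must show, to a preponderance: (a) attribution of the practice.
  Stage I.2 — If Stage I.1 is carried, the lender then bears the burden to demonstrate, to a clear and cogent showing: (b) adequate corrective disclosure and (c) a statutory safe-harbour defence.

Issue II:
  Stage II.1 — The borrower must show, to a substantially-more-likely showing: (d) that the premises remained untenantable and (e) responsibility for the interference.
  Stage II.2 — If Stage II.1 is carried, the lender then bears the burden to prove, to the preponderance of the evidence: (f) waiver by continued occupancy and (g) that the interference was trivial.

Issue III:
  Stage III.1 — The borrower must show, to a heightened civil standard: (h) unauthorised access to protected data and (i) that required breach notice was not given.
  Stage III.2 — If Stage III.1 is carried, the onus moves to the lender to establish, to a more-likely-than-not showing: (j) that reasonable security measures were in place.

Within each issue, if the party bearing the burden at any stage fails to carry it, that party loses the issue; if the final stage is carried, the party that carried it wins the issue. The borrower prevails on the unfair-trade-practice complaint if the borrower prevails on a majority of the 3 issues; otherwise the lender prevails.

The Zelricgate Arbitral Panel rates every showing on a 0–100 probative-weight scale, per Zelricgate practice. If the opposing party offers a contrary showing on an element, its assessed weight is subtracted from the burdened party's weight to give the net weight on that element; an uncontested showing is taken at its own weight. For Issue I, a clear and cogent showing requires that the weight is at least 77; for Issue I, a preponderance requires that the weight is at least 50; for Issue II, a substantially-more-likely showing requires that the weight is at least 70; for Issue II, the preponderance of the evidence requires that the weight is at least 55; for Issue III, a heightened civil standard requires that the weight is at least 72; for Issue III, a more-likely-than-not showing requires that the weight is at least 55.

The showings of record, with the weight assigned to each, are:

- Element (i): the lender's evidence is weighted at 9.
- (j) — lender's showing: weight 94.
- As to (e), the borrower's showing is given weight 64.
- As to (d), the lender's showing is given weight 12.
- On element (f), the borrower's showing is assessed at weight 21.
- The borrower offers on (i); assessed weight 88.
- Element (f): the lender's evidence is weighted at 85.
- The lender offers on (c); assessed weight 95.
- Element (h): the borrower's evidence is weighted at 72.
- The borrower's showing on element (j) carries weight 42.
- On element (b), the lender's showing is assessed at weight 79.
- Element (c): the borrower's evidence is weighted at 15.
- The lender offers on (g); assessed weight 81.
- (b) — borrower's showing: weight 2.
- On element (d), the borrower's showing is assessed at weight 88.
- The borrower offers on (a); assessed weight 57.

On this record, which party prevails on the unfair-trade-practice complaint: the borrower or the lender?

lender

— Issue I —
Stage I.1 (borrower, a preponderance, weight is at least 50): (a) 57 ≥ 50 — meets.
  All elements met. The burden passes to the lender.
Stage I.2 (lender, a clear and cogent showing, weight is at least 77): (b) net 79−2=77 ≥ 77 — meets; (c) net 95−15=80 ≥ 77 — meets.
  Stage I.2 carried; the final stage is satisfied.
Every stage carried; the lender prevails on this issue.
— Issue II —
Stage II.1 — burden on borrower; standard: a substantially-more-likely showing (weight is at least 70).
    (d): 88 − 12 = 76 ≥ 70 [met]
    (e): 64 < 70 [not met]
  The borrower does not carry Stage II.1.
The analysis ends at Stage II.1; the lender prevails on this issue.
— Issue III —
At Stage III.1 the borrower must meet a heightened civil standard (weight is at least 72): on (h) the weight is 72, ≥ 72, so (h) meets the standard; on (i) the weight is 88 less the opposing 9 gives net 79, which does reach 72, so (i) meets the standard.
  Stage III.1 is satisfied; the onus moves to the lender.
At Stage III.2 the lender must meet a more-likely-than-not showing (weight is at least 55): on (j) the weight is 94 less the opposing 42 gives net 52, which does not reach 55, so (j) does not meet the standard.
  The lender does not carry Stage III.2.
So the borrower prevails on this issue.
Per-issue: Issue I → lender; Issue II → lender; Issue III → borrower. The borrower must prevail on a majority of issues; overall, the lender prevails.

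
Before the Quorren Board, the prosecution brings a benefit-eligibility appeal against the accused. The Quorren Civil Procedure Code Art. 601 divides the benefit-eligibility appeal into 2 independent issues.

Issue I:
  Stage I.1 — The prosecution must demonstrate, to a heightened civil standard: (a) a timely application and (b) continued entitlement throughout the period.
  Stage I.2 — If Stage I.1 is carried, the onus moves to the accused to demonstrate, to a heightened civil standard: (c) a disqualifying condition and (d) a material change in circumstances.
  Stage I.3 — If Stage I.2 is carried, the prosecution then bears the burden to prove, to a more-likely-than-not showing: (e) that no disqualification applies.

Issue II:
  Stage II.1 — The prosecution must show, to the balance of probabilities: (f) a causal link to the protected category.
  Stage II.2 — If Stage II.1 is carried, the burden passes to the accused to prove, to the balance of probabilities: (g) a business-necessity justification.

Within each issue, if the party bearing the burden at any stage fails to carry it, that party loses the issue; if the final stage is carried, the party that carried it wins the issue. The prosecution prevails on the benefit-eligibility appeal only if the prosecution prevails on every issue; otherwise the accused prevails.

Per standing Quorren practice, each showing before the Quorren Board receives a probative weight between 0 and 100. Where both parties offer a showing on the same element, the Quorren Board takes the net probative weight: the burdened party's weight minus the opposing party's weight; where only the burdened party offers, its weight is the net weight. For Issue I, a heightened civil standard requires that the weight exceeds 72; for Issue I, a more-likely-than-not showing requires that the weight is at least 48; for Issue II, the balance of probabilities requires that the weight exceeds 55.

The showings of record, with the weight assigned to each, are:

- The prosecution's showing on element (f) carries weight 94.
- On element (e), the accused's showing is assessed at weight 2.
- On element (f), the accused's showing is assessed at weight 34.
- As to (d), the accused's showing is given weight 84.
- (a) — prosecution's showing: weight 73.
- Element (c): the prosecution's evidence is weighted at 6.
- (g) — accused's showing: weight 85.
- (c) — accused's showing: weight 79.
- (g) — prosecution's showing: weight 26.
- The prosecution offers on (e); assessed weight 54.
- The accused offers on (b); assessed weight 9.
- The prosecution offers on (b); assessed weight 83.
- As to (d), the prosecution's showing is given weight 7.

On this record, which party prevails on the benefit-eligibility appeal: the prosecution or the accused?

— Issue I —
Stage I.1 — burden on prosecution; standard: a heightened civil standard (weight exceeds 72).
    (a): 73 > 72 [met]
    (b): 83 − 9 = 74 > 72 [met]
  Stage I.1 is satisfied; the onus moves to the accused.
Stage I.2 — burden on accused; standard: a heightened civil standard (weight exceeds 72).
    (c): 79 − 6 = 73 > 72 [met]
    (d): 84 − 7 = 77 > 72 [met]
  All elements met. The burden passes to the prosecution.
Stage I.3 — burden on prosecution; standard: a more-likely-than-not showing (weight is at least 48).
    (e): 54 − 2 = 52 ≥ 48 [met]
  All elements met at the final stage.
With every stage satisfied, the prosecution prevails on this issue.
— Issue II —
Stage II.1 — burden on prosecution; standard: the balance of probabilities (weight exceeds 55).
    (f): 94 − 34 = 60 > 55 [met]
  Stage II.1 is satisfied; the onus moves to the accused.
Stage II.2 — burden on accused; standard: the balance of probabilities (weight exceeds 55).
    (g): 85 − 26 = 59 > 55 [met]
  Stage II.2 carried; the final stage is satisfied.
All stages carried — the accused prevails on this issue.
Per-issue: Issue I → prosecution; Issue II → accused. The prosecution must prevail on every issue; overall, the accused prevails.

accused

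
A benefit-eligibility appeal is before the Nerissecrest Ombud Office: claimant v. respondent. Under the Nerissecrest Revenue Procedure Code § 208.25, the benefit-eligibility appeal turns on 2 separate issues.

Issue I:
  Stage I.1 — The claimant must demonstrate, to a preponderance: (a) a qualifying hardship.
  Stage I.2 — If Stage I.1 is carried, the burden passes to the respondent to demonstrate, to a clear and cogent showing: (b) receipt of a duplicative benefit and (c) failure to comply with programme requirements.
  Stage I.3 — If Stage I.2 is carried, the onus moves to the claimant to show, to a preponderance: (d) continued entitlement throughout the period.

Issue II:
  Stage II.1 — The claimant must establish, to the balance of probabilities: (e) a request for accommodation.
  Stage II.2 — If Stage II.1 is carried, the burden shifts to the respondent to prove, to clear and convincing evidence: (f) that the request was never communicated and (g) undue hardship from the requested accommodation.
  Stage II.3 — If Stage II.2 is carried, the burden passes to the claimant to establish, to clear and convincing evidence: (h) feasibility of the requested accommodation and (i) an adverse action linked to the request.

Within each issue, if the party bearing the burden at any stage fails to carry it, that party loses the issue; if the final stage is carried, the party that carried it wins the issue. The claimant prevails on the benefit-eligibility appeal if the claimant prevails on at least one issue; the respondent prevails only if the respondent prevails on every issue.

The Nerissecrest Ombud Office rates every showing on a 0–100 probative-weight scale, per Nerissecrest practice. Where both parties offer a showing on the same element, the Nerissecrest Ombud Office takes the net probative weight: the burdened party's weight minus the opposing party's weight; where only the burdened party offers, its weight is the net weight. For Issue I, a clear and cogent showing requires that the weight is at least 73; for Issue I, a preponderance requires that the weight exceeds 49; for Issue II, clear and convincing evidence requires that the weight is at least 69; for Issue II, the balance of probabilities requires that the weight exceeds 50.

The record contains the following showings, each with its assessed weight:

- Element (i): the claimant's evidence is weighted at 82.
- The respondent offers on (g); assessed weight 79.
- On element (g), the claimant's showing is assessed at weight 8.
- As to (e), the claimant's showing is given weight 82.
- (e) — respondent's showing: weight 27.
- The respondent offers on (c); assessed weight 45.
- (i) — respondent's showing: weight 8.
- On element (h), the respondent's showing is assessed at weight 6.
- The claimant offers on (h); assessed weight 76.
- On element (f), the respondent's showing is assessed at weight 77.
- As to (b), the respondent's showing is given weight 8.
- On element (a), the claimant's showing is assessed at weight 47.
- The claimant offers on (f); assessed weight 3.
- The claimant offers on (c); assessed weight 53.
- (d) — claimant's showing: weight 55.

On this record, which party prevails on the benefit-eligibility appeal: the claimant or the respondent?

— Issue I —
Stage I.1 — burden on claimant; standard: a preponderance (weight exceeds 49).
    (a): 47 ≤ 49 [not met]
  The claimant does not carry Stage I.1.
So the respondent prevails on this issue.
— Issue II —
At Stage II.1 the claimant must meet the balance of probabilities (weight exceeds 50): on (e) the weight is 82 less the opposing 27 gives net 55, which does exceed 50, so (e) meets the standard.
  The claimant carries Stage II.1; the respondent now bears the burden.
At Stage II.2 the respondent must meet clear and convincing evidence (weight is at least 69): on (f) the weight is 77 less the opposing 3 gives net 74, ≥ 69, so (f) meets the standard; on (g) the weight is 79 less the opposing 8 gives net 71, which does reach 69, so (g) meets the standard.
  Stage II.2 is satisfied; the onus moves to the claimant.
At Stage II.3 the claimant must meet clear and convincing evidence (weight is at least 69): on (h) the weight is 76 less the opposing 6 gives net 70, which does reach 69, so (h) meets the standard; on (i) the weight is 82 less the opposing 8 gives net 74, which does reach 69, so (i) meets the standard.
  The claimant carries the last stage.
Every stage carried; the claimant prevails on this issue.
Per-issue: Issue I → respondent; Issue II → claimant. The claimant must prevail on at least one issue; overall, the claimant prevails.

claimant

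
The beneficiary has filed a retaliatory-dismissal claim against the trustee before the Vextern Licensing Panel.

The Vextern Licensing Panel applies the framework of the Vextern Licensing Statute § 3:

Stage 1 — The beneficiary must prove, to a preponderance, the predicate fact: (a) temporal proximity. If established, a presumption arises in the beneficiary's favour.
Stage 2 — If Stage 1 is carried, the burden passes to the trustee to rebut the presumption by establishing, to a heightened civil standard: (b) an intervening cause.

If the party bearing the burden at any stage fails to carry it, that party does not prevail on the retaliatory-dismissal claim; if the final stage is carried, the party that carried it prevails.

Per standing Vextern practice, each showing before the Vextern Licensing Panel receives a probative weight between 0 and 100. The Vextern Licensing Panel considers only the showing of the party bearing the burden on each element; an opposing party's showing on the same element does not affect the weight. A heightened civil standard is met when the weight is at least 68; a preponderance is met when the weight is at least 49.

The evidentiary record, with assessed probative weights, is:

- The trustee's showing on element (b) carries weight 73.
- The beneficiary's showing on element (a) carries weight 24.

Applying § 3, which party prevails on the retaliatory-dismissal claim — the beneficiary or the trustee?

Stage 1 — burden on beneficiary; standard: a preponderance (weight is at least 49).
    (a): 24 < 49 [not met]
  Stage 1 not carried; the beneficiary fails its burden.
The analysis ends at Stage 1; the trustee prevails.

trustee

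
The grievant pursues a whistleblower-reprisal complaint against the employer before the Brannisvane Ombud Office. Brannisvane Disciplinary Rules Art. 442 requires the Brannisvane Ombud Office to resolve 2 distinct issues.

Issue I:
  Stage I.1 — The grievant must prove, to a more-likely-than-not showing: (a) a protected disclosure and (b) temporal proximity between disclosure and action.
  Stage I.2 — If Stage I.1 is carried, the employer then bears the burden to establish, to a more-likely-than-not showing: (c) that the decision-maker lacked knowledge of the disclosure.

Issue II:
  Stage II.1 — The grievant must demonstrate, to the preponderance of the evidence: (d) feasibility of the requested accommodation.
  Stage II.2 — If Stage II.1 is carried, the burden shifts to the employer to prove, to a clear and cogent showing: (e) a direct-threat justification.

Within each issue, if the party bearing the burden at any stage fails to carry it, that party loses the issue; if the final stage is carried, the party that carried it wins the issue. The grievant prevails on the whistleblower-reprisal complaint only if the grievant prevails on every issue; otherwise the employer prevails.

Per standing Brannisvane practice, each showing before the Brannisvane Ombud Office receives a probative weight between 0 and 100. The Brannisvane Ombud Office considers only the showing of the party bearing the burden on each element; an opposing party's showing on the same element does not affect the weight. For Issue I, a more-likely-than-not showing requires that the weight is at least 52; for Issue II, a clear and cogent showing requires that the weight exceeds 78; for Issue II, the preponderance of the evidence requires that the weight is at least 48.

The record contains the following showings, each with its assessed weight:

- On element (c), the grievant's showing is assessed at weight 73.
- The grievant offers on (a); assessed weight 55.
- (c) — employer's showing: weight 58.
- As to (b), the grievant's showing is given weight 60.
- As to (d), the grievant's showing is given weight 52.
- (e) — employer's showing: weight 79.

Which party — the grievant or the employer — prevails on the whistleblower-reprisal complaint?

— Issue I —
Stage I.1 — burden on grievant; standard: a more-likely-than-not showing (weight is at least 52).
    (a): 55 ≥ 52 [met]
    (b): 60 ≥ 52 [met]
  The grievant carries Stage I.1; the employer now bears the burden.
Stage I.2 — burden on employer; standard: a more-likely-than-not showing (weight is at least 52).
    (c): 58 (grievant's 73 disregarded) ≥ 52 [met]
  Stage I.2 carried; the final stage is satisfied.
All stages carried — the employer prevails on this issue.
— Issue II —
At Stage II.1 the grievant must meet the preponderance of the evidence (weight is at least 48): on (d) the weight is 52, ≥ 48, so (d) meets the standard.
  Stage II.1 is satisfied; the onus moves to the employer.
At Stage II.2 the employer must meet a clear and cogent showing (weight exceeds 78): on (e) the weight is 79, > 78, so (e) meets the standard.
  The employer carries the last stage.
All stages carried — the employer prevails on this issue.
Per-issue: Issue I → employer; Issue II → employer. The grievant must prevail on every issue; overall, the employer prevails.

employer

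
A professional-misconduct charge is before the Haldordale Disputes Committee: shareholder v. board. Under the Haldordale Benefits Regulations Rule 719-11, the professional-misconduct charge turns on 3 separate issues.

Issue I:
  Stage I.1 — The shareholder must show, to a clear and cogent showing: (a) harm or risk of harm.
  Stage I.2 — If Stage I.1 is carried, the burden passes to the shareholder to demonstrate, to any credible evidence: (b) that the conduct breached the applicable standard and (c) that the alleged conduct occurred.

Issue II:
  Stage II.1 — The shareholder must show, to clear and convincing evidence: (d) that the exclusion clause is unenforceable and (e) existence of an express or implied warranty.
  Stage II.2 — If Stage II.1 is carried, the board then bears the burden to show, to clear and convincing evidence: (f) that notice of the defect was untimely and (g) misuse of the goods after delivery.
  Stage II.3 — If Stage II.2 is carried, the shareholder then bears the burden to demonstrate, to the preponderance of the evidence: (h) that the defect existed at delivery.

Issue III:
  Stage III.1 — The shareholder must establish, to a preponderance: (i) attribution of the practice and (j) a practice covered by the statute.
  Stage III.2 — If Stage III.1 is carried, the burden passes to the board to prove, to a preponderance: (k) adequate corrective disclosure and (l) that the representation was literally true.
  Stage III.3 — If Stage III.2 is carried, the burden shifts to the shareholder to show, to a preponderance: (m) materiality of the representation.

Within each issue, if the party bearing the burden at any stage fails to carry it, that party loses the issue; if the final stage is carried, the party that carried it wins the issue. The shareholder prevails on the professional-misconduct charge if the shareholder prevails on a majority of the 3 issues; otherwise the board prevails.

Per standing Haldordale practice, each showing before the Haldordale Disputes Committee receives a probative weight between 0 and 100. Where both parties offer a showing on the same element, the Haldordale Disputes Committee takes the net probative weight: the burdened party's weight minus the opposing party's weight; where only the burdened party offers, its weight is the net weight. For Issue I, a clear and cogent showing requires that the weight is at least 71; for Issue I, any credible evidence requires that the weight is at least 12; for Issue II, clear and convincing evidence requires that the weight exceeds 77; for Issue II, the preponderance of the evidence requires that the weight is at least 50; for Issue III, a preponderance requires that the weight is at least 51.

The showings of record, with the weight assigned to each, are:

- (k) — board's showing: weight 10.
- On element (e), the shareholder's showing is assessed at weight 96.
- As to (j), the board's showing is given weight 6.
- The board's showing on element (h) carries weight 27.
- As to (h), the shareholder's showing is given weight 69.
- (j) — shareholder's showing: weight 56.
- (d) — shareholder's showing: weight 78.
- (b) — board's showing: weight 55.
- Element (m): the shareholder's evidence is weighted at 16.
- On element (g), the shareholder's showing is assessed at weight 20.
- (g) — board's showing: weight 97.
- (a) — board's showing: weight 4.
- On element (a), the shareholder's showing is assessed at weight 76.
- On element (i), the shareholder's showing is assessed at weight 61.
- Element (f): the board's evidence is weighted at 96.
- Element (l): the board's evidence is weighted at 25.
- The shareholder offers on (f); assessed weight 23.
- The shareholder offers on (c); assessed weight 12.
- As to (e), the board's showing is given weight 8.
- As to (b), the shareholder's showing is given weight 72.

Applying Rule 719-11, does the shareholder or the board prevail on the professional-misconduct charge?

— Issue I —
Stage I.1 — burden on shareholder; standard: a clear and cogent showing (weight is at least 71).
    (a): 76 − 4 = 72 ≥ 71 [met]
  Stage I.1 is satisfied; the shareholder continues to bear the burden.
Stage I.2 — burden on shareholder; standard: any credible evidence (weight is at least 12).
    (b): 72 − 55 = 17 ≥ 12 [met]
    (c): 12 ≥ 12 [met]
  Stage I.2 carried; the final stage is satisfied.
With every stage satisfied, the shareholder prevails on this issue.
— Issue II —
Stage II.1 — burden on shareholder; standard: clear and convincing evidence (weight exceeds 77).
    (d): 78 > 77 [met]
    (e): 96 − 8 = 88 > 77 [met]
  All elements met. The burden passes to the board.
Stage II.2 — burden on board; standard: clear and convincing evidence (weight exceeds 77).
    (f): 96 − 23 = 73 ≤ 77 [not met]
    (g): 97 − 20 = 77 ≤ 77 [not met]
  Stage II.2 not carried; the board fails its burden.
So the shareholder prevails on this issue.
— Issue III —
At Stage III.1 the shareholder must meet a preponderance (weight is at least 51): on (i) the weight is 61, which does reach 51, so (i) meets the standard; on (j) the weight is 56 less the opposing 6 gives net 50, which does not reach 51, so (j) does not meet the standard.
  The shareholder does not carry Stage III.1.
The analysis ends at Stage III.1; the board prevails on this issue.
Per-issue: Issue I → shareholder; Issue II → shareholder; Issue III → board. The shareholder must prevail on a majority of issues; overall, the shareholder prevails.

shareholder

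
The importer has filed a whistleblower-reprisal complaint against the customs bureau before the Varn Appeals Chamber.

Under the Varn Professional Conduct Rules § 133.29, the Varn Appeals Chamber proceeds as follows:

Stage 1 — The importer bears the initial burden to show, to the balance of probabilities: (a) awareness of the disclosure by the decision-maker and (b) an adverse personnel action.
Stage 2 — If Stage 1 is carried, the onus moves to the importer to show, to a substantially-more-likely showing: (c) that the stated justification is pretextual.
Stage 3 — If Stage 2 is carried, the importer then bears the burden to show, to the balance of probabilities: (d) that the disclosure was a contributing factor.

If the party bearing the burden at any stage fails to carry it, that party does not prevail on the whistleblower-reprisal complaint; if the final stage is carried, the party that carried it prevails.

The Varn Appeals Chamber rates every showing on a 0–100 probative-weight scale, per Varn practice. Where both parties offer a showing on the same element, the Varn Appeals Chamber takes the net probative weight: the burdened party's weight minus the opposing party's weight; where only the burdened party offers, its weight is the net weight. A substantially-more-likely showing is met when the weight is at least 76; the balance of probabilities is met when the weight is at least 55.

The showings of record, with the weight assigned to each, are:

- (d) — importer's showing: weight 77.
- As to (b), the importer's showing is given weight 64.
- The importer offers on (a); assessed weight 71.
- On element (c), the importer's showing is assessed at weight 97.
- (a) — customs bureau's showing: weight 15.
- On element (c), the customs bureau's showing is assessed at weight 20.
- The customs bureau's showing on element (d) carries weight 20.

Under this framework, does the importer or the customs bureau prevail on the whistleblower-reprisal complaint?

Stage 1 — burden on importer; standard: the balance of probabilities (weight is at least 55).
    (a): 71 − 15 = 56 ≥ 55 [met]
    (b): 64 ≥ 55 [met]
  All elements met. The importer retains the burden for Stage 2.
Stage 2 — burden on importer; standard: a substantially-more-likely showing (weight is at least 76).
    (c): 97 − 20 = 77 ≥ 76 [met]
  Stage 2 is satisfied; the importer continues to bear the burden.
Stage 3 — burden on importer; standard: the balance of probabilities (weight is at least 55).
    (d): 77 − 20 = 57 ≥ 55 [met]
  Stage 3 carried; the final stage is satisfied.
With every stage satisfied, the importer prevails.

importer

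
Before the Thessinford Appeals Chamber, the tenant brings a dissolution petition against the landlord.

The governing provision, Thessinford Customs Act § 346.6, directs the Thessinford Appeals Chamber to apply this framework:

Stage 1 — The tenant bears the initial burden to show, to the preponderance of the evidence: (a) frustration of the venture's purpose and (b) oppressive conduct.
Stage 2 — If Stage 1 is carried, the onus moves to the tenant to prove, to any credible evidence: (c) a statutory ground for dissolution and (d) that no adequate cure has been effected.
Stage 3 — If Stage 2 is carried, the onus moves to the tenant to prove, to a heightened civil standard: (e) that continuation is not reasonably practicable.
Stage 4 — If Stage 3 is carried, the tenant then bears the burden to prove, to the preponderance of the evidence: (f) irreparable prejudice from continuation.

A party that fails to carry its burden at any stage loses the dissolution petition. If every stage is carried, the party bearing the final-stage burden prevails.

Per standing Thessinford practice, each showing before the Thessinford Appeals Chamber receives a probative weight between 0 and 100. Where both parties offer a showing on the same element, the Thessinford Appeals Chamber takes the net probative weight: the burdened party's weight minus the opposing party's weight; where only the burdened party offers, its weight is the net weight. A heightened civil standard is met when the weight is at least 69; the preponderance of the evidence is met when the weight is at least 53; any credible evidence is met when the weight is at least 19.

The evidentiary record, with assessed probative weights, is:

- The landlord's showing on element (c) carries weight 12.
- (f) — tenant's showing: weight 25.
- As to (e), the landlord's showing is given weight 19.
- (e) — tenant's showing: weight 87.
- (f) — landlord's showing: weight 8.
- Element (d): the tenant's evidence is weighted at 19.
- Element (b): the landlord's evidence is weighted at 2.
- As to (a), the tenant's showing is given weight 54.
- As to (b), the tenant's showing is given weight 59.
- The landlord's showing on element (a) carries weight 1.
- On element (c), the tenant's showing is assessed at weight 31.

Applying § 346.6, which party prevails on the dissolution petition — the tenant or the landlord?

Stage 1 — burden on tenant; standard: the preponderance of the evidence (weight is at least 53).
    (a): 54 − 1 = 53 ≥ 53 [met]
    (b): 59 − 2 = 57 ≥ 53 [met]
  All elements met. The tenant retains the burden for Stage 2.
Stage 2 — burden on tenant; standard: any credible evidence (weight is at least 19).
    (c): 31 − 12 = 19 ≥ 19 [met]
    (d): 19 ≥ 19 [met]
  Stage 2 is satisfied; the tenant continues to bear the burden.
Stage 3 — burden on tenant; standard: a heightened civil standard (weight is at least 69).
    (e): 87 − 19 = 68 < 69 [not met]
  Stage 3 not carried; the tenant fails its burden.
The analysis ends at Stage 3; the landlord prevails.

landlord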